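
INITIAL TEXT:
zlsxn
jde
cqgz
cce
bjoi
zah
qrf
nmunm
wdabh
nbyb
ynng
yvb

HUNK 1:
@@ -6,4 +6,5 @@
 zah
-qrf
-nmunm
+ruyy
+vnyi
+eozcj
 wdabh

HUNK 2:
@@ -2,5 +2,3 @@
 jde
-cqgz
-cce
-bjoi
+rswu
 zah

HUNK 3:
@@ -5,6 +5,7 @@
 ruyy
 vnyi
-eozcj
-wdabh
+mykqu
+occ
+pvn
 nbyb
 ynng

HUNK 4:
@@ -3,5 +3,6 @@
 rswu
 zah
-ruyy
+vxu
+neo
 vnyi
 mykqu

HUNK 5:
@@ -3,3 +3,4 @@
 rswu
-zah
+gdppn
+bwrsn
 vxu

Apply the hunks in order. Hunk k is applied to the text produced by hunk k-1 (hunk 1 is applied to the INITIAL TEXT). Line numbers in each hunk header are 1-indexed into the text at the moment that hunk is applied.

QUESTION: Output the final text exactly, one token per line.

Answer: zlsxn
jde
rswu
gdppn
bwrsn
vxu
neo
vnyi
mykqu
occ
pvn
nbyb
ynng
yvb

Derivation:
Hunk 1: at line 6 remove [qrf,nmunm] add [ruyy,vnyi,eozcj] -> 13 lines: zlsxn jde cqgz cce bjoi zah ruyy vnyi eozcj wdabh nbyb ynng yvb
Hunk 2: at line 2 remove [cqgz,cce,bjoi] add [rswu] -> 11 lines: zlsxn jde rswu zah ruyy vnyi eozcj wdabh nbyb ynng yvb
Hunk 3: at line 5 remove [eozcj,wdabh] add [mykqu,occ,pvn] -> 12 lines: zlsxn jde rswu zah ruyy vnyi mykqu occ pvn nbyb ynng yvb
Hunk 4: at line 3 remove [ruyy] add [vxu,neo] -> 13 lines: zlsxn jde rswu zah vxu neo vnyi mykqu occ pvn nbyb ynng yvb
Hunk 5: at line 3 remove [zah] add [gdppn,bwrsn] -> 14 lines: zlsxn jde rswu gdppn bwrsn vxu neo vnyi mykqu occ pvn nbyb ynng yvb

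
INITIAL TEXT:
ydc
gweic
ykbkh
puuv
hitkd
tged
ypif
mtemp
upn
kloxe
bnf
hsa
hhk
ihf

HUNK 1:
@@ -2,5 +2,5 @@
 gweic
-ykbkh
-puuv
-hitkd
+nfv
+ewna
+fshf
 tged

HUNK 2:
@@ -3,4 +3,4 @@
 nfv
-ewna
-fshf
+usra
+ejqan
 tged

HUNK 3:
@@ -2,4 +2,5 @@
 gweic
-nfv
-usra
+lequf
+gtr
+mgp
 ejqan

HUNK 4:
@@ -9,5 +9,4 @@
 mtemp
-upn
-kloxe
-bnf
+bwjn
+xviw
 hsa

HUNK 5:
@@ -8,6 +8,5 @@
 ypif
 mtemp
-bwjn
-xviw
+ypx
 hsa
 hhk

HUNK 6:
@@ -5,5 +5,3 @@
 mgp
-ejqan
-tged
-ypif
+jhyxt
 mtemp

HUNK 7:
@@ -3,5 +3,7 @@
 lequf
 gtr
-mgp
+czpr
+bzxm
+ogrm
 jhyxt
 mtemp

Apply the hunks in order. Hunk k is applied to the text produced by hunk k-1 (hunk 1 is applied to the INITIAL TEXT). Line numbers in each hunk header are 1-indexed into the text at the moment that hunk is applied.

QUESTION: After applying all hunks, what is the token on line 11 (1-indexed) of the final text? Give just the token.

Hunk 1: at line 2 remove [ykbkh,puuv,hitkd] add [nfv,ewna,fshf] -> 14 lines: ydc gweic nfv ewna fshf tged ypif mtemp upn kloxe bnf hsa hhk ihf
Hunk 2: at line 3 remove [ewna,fshf] add [usra,ejqan] -> 14 lines: ydc gweic nfv usra ejqan tged ypif mtemp upn kloxe bnf hsa hhk ihf
Hunk 3: at line 2 remove [nfv,usra] add [lequf,gtr,mgp] -> 15 lines: ydc gweic lequf gtr mgp ejqan tged ypif mtemp upn kloxe bnf hsa hhk ihf
Hunk 4: at line 9 remove [upn,kloxe,bnf] add [bwjn,xviw] -> 14 lines: ydc gweic lequf gtr mgp ejqan tged ypif mtemp bwjn xviw hsa hhk ihf
Hunk 5: at line 8 remove [bwjn,xviw] add [ypx] -> 13 lines: ydc gweic lequf gtr mgp ejqan tged ypif mtemp ypx hsa hhk ihf
Hunk 6: at line 5 remove [ejqan,tged,ypif] add [jhyxt] -> 11 lines: ydc gweic lequf gtr mgp jhyxt mtemp ypx hsa hhk ihf
Hunk 7: at line 3 remove [mgp] add [czpr,bzxm,ogrm] -> 13 lines: ydc gweic lequf gtr czpr bzxm ogrm jhyxt mtemp ypx hsa hhk ihf
Final line 11: hsa

Answer: hsa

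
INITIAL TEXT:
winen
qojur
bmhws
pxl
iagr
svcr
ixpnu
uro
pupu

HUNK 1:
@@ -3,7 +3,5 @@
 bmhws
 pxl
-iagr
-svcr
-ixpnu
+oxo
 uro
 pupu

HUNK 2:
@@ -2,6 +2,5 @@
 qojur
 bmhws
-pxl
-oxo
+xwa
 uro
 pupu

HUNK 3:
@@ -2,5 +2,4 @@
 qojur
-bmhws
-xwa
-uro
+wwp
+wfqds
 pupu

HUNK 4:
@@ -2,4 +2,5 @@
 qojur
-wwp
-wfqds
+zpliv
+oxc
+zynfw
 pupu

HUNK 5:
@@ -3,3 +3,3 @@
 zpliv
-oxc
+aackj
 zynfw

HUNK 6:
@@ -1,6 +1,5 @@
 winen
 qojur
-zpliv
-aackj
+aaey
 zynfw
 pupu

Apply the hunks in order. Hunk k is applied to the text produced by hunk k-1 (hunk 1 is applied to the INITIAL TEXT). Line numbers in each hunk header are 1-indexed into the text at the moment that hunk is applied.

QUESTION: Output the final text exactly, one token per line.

Hunk 1: at line 3 remove [iagr,svcr,ixpnu] add [oxo] -> 7 lines: winen qojur bmhws pxl oxo uro pupu
Hunk 2: at line 2 remove [pxl,oxo] add [xwa] -> 6 lines: winen qojur bmhws xwa uro pupu
Hunk 3: at line 2 remove [bmhws,xwa,uro] add [wwp,wfqds] -> 5 lines: winen qojur wwp wfqds pupu
Hunk 4: at line 2 remove [wwp,wfqds] add [zpliv,oxc,zynfw] -> 6 lines: winen qojur zpliv oxc zynfw pupu
Hunk 5: at line 3 remove [oxc] add [aackj] -> 6 lines: winen qojur zpliv aackj zynfw pupu
Hunk 6: at line 1 remove [zpliv,aackj] add [aaey] -> 5 lines: winen qojur aaey zynfw pupu

Answer: winen
qojur
aaey
zynfw
pupu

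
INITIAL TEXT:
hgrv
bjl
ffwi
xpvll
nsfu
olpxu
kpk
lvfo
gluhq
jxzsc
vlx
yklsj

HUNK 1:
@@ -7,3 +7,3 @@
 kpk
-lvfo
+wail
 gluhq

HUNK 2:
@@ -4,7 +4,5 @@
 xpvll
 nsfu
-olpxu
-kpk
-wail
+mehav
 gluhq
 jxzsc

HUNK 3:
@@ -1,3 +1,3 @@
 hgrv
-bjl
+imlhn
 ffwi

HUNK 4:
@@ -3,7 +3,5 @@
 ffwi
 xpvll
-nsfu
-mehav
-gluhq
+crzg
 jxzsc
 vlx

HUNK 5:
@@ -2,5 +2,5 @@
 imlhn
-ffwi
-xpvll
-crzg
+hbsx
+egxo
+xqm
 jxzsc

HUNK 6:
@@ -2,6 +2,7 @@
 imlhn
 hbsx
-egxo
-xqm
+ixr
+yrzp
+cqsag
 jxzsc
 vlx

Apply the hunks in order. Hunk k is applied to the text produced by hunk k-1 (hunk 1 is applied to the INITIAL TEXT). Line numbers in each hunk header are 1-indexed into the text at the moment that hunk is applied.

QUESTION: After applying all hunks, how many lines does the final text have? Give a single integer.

Answer: 9

Derivation:
Hunk 1: at line 7 remove [lvfo] add [wail] -> 12 lines: hgrv bjl ffwi xpvll nsfu olpxu kpk wail gluhq jxzsc vlx yklsj
Hunk 2: at line 4 remove [olpxu,kpk,wail] add [mehav] -> 10 lines: hgrv bjl ffwi xpvll nsfu mehav gluhq jxzsc vlx yklsj
Hunk 3: at line 1 remove [bjl] add [imlhn] -> 10 lines: hgrv imlhn ffwi xpvll nsfu mehav gluhq jxzsc vlx yklsj
Hunk 4: at line 3 remove [nsfu,mehav,gluhq] add [crzg] -> 8 lines: hgrv imlhn ffwi xpvll crzg jxzsc vlx yklsj
Hunk 5: at line 2 remove [ffwi,xpvll,crzg] add [hbsx,egxo,xqm] -> 8 lines: hgrv imlhn hbsx egxo xqm jxzsc vlx yklsj
Hunk 6: at line 2 remove [egxo,xqm] add [ixr,yrzp,cqsag] -> 9 lines: hgrv imlhn hbsx ixr yrzp cqsag jxzsc vlx yklsj
Final line count: 9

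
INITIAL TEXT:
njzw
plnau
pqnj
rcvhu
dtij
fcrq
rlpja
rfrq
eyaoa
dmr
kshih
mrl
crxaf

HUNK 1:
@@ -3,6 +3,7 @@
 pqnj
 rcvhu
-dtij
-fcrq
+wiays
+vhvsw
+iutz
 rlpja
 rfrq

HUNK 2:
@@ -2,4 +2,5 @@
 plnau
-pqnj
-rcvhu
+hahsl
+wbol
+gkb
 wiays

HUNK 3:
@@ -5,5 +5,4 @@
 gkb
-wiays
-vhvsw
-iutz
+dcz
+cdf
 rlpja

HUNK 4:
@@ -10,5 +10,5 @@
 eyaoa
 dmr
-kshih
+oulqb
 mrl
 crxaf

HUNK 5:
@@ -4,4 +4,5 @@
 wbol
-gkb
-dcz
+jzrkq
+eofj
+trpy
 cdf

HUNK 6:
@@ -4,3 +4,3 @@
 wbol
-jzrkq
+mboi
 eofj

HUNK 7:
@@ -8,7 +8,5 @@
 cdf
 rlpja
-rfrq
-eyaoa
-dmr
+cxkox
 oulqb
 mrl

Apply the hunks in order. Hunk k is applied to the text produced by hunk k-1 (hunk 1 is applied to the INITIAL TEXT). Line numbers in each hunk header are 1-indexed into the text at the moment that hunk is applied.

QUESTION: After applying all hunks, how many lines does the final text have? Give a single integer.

Hunk 1: at line 3 remove [dtij,fcrq] add [wiays,vhvsw,iutz] -> 14 lines: njzw plnau pqnj rcvhu wiays vhvsw iutz rlpja rfrq eyaoa dmr kshih mrl crxaf
Hunk 2: at line 2 remove [pqnj,rcvhu] add [hahsl,wbol,gkb] -> 15 lines: njzw plnau hahsl wbol gkb wiays vhvsw iutz rlpja rfrq eyaoa dmr kshih mrl crxaf
Hunk 3: at line 5 remove [wiays,vhvsw,iutz] add [dcz,cdf] -> 14 lines: njzw plnau hahsl wbol gkb dcz cdf rlpja rfrq eyaoa dmr kshih mrl crxaf
Hunk 4: at line 10 remove [kshih] add [oulqb] -> 14 lines: njzw plnau hahsl wbol gkb dcz cdf rlpja rfrq eyaoa dmr oulqb mrl crxaf
Hunk 5: at line 4 remove [gkb,dcz] add [jzrkq,eofj,trpy] -> 15 lines: njzw plnau hahsl wbol jzrkq eofj trpy cdf rlpja rfrq eyaoa dmr oulqb mrl crxaf
Hunk 6: at line 4 remove [jzrkq] add [mboi] -> 15 lines: njzw plnau hahsl wbol mboi eofj trpy cdf rlpja rfrq eyaoa dmr oulqb mrl crxaf
Hunk 7: at line 8 remove [rfrq,eyaoa,dmr] add [cxkox] -> 13 lines: njzw plnau hahsl wbol mboi eofj trpy cdf rlpja cxkox oulqb mrl crxaf
Final line count: 13

Answer: 13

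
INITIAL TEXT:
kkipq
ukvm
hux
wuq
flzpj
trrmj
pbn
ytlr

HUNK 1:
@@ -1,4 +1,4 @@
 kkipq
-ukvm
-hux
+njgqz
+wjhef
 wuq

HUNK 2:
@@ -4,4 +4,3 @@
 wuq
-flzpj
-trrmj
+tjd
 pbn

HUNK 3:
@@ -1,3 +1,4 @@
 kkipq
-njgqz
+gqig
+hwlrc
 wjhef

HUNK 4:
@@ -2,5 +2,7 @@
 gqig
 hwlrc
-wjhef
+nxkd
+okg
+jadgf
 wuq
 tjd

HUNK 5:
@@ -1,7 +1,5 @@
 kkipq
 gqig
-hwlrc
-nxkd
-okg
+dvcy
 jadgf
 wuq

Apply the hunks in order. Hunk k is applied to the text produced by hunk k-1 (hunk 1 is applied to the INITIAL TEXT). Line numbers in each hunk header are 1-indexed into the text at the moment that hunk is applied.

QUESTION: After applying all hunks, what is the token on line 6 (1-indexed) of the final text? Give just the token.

Answer: tjd

Derivation:
Hunk 1: at line 1 remove [ukvm,hux] add [njgqz,wjhef] -> 8 lines: kkipq njgqz wjhef wuq flzpj trrmj pbn ytlr
Hunk 2: at line 4 remove [flzpj,trrmj] add [tjd] -> 7 lines: kkipq njgqz wjhef wuq tjd pbn ytlr
Hunk 3: at line 1 remove [njgqz] add [gqig,hwlrc] -> 8 lines: kkipq gqig hwlrc wjhef wuq tjd pbn ytlr
Hunk 4: at line 2 remove [wjhef] add [nxkd,okg,jadgf] -> 10 lines: kkipq gqig hwlrc nxkd okg jadgf wuq tjd pbn ytlr
Hunk 5: at line 1 remove [hwlrc,nxkd,okg] add [dvcy] -> 8 lines: kkipq gqig dvcy jadgf wuq tjd pbn ytlr
Final line 6: tjd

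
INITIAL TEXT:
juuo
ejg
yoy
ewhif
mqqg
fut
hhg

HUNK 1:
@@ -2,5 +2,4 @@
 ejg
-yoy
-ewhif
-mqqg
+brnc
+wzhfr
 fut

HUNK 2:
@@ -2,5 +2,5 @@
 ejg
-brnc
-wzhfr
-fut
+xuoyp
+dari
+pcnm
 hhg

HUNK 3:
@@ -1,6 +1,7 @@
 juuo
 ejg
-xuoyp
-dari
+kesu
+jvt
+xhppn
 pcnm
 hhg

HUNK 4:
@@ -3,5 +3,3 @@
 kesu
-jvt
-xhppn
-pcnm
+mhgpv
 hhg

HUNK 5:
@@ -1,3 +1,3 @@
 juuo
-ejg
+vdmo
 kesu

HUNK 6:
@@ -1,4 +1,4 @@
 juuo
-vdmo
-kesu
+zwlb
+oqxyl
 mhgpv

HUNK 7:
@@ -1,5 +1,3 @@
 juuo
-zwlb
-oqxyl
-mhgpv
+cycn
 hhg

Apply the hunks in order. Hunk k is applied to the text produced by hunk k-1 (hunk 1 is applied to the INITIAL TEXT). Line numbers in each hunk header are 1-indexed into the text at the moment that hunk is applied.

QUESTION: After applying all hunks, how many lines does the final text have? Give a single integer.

Answer: 3

Derivation:
Hunk 1: at line 2 remove [yoy,ewhif,mqqg] add [brnc,wzhfr] -> 6 lines: juuo ejg brnc wzhfr fut hhg
Hunk 2: at line 2 remove [brnc,wzhfr,fut] add [xuoyp,dari,pcnm] -> 6 lines: juuo ejg xuoyp dari pcnm hhg
Hunk 3: at line 1 remove [xuoyp,dari] add [kesu,jvt,xhppn] -> 7 lines: juuo ejg kesu jvt xhppn pcnm hhg
Hunk 4: at line 3 remove [jvt,xhppn,pcnm] add [mhgpv] -> 5 lines: juuo ejg kesu mhgpv hhg
Hunk 5: at line 1 remove [ejg] add [vdmo] -> 5 lines: juuo vdmo kesu mhgpv hhg
Hunk 6: at line 1 remove [vdmo,kesu] add [zwlb,oqxyl] -> 5 lines: juuo zwlb oqxyl mhgpv hhg
Hunk 7: at line 1 remove [zwlb,oqxyl,mhgpv] add [cycn] -> 3 lines: juuo cycn hhg
Final line count: 3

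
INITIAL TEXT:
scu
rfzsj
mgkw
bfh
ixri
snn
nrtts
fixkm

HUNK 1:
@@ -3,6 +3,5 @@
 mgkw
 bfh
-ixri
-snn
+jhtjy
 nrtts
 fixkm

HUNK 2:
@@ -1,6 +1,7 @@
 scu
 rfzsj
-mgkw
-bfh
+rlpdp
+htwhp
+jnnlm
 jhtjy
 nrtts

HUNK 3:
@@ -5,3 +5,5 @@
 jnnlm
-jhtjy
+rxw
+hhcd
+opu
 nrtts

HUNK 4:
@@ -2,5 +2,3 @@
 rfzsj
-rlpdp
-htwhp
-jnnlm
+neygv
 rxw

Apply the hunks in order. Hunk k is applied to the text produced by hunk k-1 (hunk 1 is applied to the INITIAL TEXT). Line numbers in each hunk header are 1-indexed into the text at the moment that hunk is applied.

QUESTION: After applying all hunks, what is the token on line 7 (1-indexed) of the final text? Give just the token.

Answer: nrtts

Derivation:
Hunk 1: at line 3 remove [ixri,snn] add [jhtjy] -> 7 lines: scu rfzsj mgkw bfh jhtjy nrtts fixkm
Hunk 2: at line 1 remove [mgkw,bfh] add [rlpdp,htwhp,jnnlm] -> 8 lines: scu rfzsj rlpdp htwhp jnnlm jhtjy nrtts fixkm
Hunk 3: at line 5 remove [jhtjy] add [rxw,hhcd,opu] -> 10 lines: scu rfzsj rlpdp htwhp jnnlm rxw hhcd opu nrtts fixkm
Hunk 4: at line 2 remove [rlpdp,htwhp,jnnlm] add [neygv] -> 8 lines: scu rfzsj neygv rxw hhcd opu nrtts fixkm
Final line 7: nrtts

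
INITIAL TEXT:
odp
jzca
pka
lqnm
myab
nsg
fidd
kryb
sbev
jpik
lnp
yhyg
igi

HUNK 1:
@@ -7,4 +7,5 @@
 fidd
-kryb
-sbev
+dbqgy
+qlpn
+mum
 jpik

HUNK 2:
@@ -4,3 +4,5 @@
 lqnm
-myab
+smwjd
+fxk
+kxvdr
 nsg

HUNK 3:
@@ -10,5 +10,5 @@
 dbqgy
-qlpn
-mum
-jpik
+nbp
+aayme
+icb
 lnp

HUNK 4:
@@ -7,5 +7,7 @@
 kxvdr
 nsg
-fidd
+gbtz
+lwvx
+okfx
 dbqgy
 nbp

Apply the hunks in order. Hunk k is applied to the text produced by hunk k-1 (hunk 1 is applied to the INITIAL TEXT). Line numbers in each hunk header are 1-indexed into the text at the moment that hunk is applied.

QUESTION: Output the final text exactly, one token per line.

Hunk 1: at line 7 remove [kryb,sbev] add [dbqgy,qlpn,mum] -> 14 lines: odp jzca pka lqnm myab nsg fidd dbqgy qlpn mum jpik lnp yhyg igi
Hunk 2: at line 4 remove [myab] add [smwjd,fxk,kxvdr] -> 16 lines: odp jzca pka lqnm smwjd fxk kxvdr nsg fidd dbqgy qlpn mum jpik lnp yhyg igi
Hunk 3: at line 10 remove [qlpn,mum,jpik] add [nbp,aayme,icb] -> 16 lines: odp jzca pka lqnm smwjd fxk kxvdr nsg fidd dbqgy nbp aayme icb lnp yhyg igi
Hunk 4: at line 7 remove [fidd] add [gbtz,lwvx,okfx] -> 18 lines: odp jzca pka lqnm smwjd fxk kxvdr nsg gbtz lwvx okfx dbqgy nbp aayme icb lnp yhyg igi

Answer: odp
jzca
pka
lqnm
smwjd
fxk
kxvdr
nsg
gbtz
lwvx
okfx
dbqgy
nbp
aayme
icb
lnp
yhyg
igi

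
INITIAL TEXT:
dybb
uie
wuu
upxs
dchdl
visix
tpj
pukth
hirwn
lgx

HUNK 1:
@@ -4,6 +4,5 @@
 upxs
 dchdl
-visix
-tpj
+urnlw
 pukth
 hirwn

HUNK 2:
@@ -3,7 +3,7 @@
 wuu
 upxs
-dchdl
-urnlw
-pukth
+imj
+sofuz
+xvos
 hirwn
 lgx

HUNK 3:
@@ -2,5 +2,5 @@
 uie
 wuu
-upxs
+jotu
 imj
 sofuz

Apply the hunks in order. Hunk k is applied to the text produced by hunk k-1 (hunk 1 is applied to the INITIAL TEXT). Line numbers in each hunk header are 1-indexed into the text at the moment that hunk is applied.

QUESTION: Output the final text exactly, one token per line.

Answer: dybb
uie
wuu
jotu
imj
sofuz
xvos
hirwn
lgx

Derivation:
Hunk 1: at line 4 remove [visix,tpj] add [urnlw] -> 9 lines: dybb uie wuu upxs dchdl urnlw pukth hirwn lgx
Hunk 2: at line 3 remove [dchdl,urnlw,pukth] add [imj,sofuz,xvos] -> 9 lines: dybb uie wuu upxs imj sofuz xvos hirwn lgx
Hunk 3: at line 2 remove [upxs] add [jotu] -> 9 lines: dybb uie wuu jotu imj sofuz xvos hirwn lgx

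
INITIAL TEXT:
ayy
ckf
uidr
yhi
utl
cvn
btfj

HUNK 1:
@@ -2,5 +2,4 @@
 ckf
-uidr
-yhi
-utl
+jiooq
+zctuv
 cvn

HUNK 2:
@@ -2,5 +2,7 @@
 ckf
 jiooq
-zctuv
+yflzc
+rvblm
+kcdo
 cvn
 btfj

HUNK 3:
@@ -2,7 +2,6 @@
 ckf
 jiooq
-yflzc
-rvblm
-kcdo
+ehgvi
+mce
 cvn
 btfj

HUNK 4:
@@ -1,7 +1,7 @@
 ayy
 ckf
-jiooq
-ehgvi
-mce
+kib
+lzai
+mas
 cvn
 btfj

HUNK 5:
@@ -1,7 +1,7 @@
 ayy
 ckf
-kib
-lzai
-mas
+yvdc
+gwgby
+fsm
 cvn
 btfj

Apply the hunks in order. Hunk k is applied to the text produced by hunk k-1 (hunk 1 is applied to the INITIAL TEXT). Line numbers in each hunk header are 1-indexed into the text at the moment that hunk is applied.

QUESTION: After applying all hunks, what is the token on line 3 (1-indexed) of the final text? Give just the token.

Answer: yvdc

Derivation:
Hunk 1: at line 2 remove [uidr,yhi,utl] add [jiooq,zctuv] -> 6 lines: ayy ckf jiooq zctuv cvn btfj
Hunk 2: at line 2 remove [zctuv] add [yflzc,rvblm,kcdo] -> 8 lines: ayy ckf jiooq yflzc rvblm kcdo cvn btfj
Hunk 3: at line 2 remove [yflzc,rvblm,kcdo] add [ehgvi,mce] -> 7 lines: ayy ckf jiooq ehgvi mce cvn btfj
Hunk 4: at line 1 remove [jiooq,ehgvi,mce] add [kib,lzai,mas] -> 7 lines: ayy ckf kib lzai mas cvn btfj
Hunk 5: at line 1 remove [kib,lzai,mas] add [yvdc,gwgby,fsm] -> 7 lines: ayy ckf yvdc gwgby fsm cvn btfj
Final line 3: yvdc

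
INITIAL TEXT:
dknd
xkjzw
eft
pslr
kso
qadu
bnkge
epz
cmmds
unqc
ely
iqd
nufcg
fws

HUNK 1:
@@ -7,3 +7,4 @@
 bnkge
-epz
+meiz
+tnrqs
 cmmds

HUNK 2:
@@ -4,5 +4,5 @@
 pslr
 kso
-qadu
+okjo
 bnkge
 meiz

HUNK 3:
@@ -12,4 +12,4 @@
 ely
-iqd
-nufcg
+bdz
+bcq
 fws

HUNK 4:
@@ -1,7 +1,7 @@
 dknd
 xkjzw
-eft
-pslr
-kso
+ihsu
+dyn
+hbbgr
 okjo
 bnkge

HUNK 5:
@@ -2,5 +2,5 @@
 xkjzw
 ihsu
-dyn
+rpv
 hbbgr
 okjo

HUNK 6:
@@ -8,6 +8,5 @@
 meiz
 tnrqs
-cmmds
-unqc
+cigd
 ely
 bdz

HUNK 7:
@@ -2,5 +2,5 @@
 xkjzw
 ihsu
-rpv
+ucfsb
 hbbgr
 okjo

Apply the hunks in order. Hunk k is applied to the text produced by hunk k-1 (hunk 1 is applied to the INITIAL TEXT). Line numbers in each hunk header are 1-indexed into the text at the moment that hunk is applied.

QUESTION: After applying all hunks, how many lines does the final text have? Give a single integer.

Answer: 14

Derivation:
Hunk 1: at line 7 remove [epz] add [meiz,tnrqs] -> 15 lines: dknd xkjzw eft pslr kso qadu bnkge meiz tnrqs cmmds unqc ely iqd nufcg fws
Hunk 2: at line 4 remove [qadu] add [okjo] -> 15 lines: dknd xkjzw eft pslr kso okjo bnkge meiz tnrqs cmmds unqc ely iqd nufcg fws
Hunk 3: at line 12 remove [iqd,nufcg] add [bdz,bcq] -> 15 lines: dknd xkjzw eft pslr kso okjo bnkge meiz tnrqs cmmds unqc ely bdz bcq fws
Hunk 4: at line 1 remove [eft,pslr,kso] add [ihsu,dyn,hbbgr] -> 15 lines: dknd xkjzw ihsu dyn hbbgr okjo bnkge meiz tnrqs cmmds unqc ely bdz bcq fws
Hunk 5: at line 2 remove [dyn] add [rpv] -> 15 lines: dknd xkjzw ihsu rpv hbbgr okjo bnkge meiz tnrqs cmmds unqc ely bdz bcq fws
Hunk 6: at line 8 remove [cmmds,unqc] add [cigd] -> 14 lines: dknd xkjzw ihsu rpv hbbgr okjo bnkge meiz tnrqs cigd ely bdz bcq fws
Hunk 7: at line 2 remove [rpv] add [ucfsb] -> 14 lines: dknd xkjzw ihsu ucfsb hbbgr okjo bnkge meiz tnrqs cigd ely bdz bcq fws
Final line count: 14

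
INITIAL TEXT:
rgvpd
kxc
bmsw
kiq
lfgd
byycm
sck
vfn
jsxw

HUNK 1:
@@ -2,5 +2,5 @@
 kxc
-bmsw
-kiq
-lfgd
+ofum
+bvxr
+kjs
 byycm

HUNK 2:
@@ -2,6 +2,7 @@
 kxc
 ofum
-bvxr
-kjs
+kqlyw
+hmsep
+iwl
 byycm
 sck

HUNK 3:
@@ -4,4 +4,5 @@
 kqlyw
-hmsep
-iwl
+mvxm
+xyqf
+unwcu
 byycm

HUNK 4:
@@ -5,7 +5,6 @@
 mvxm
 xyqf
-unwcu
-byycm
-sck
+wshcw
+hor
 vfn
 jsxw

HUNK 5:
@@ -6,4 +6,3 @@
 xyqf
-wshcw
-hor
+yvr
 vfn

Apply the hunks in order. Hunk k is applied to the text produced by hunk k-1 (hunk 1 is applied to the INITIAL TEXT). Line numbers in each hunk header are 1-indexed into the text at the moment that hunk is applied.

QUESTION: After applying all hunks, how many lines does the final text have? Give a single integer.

Answer: 9

Derivation:
Hunk 1: at line 2 remove [bmsw,kiq,lfgd] add [ofum,bvxr,kjs] -> 9 lines: rgvpd kxc ofum bvxr kjs byycm sck vfn jsxw
Hunk 2: at line 2 remove [bvxr,kjs] add [kqlyw,hmsep,iwl] -> 10 lines: rgvpd kxc ofum kqlyw hmsep iwl byycm sck vfn jsxw
Hunk 3: at line 4 remove [hmsep,iwl] add [mvxm,xyqf,unwcu] -> 11 lines: rgvpd kxc ofum kqlyw mvxm xyqf unwcu byycm sck vfn jsxw
Hunk 4: at line 5 remove [unwcu,byycm,sck] add [wshcw,hor] -> 10 lines: rgvpd kxc ofum kqlyw mvxm xyqf wshcw hor vfn jsxw
Hunk 5: at line 6 remove [wshcw,hor] add [yvr] -> 9 lines: rgvpd kxc ofum kqlyw mvxm xyqf yvr vfn jsxw
Final line count: 9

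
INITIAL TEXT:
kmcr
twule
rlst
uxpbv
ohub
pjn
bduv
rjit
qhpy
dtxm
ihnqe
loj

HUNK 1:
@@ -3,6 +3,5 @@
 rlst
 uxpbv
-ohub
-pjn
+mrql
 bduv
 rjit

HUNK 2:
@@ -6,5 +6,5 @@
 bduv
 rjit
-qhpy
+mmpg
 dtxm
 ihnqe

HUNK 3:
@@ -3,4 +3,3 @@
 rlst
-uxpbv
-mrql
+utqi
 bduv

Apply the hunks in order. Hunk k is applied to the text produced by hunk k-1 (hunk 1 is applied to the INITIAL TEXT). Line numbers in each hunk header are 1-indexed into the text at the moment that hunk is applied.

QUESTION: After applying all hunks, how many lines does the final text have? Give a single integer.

Hunk 1: at line 3 remove [ohub,pjn] add [mrql] -> 11 lines: kmcr twule rlst uxpbv mrql bduv rjit qhpy dtxm ihnqe loj
Hunk 2: at line 6 remove [qhpy] add [mmpg] -> 11 lines: kmcr twule rlst uxpbv mrql bduv rjit mmpg dtxm ihnqe loj
Hunk 3: at line 3 remove [uxpbv,mrql] add [utqi] -> 10 lines: kmcr twule rlst utqi bduv rjit mmpg dtxm ihnqe loj
Final line count: 10

Answer: 10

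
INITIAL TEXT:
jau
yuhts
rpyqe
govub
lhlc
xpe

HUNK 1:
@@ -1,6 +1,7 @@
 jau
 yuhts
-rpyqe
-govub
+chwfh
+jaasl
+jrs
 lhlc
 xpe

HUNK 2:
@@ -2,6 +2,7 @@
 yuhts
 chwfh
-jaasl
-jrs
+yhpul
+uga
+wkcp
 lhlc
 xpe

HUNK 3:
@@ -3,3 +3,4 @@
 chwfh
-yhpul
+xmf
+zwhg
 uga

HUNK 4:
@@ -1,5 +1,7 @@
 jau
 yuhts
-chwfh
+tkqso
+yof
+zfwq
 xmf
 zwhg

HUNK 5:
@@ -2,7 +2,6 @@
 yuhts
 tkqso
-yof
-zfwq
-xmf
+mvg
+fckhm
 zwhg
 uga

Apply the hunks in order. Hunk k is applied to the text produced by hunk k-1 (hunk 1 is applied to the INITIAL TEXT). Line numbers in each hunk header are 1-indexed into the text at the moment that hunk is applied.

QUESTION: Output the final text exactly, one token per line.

Hunk 1: at line 1 remove [rpyqe,govub] add [chwfh,jaasl,jrs] -> 7 lines: jau yuhts chwfh jaasl jrs lhlc xpe
Hunk 2: at line 2 remove [jaasl,jrs] add [yhpul,uga,wkcp] -> 8 lines: jau yuhts chwfh yhpul uga wkcp lhlc xpe
Hunk 3: at line 3 remove [yhpul] add [xmf,zwhg] -> 9 lines: jau yuhts chwfh xmf zwhg uga wkcp lhlc xpe
Hunk 4: at line 1 remove [chwfh] add [tkqso,yof,zfwq] -> 11 lines: jau yuhts tkqso yof zfwq xmf zwhg uga wkcp lhlc xpe
Hunk 5: at line 2 remove [yof,zfwq,xmf] add [mvg,fckhm] -> 10 lines: jau yuhts tkqso mvg fckhm zwhg uga wkcp lhlc xpe

Answer: jau
yuhts
tkqso
mvg
fckhm
zwhg
uga
wkcp
lhlc
xpe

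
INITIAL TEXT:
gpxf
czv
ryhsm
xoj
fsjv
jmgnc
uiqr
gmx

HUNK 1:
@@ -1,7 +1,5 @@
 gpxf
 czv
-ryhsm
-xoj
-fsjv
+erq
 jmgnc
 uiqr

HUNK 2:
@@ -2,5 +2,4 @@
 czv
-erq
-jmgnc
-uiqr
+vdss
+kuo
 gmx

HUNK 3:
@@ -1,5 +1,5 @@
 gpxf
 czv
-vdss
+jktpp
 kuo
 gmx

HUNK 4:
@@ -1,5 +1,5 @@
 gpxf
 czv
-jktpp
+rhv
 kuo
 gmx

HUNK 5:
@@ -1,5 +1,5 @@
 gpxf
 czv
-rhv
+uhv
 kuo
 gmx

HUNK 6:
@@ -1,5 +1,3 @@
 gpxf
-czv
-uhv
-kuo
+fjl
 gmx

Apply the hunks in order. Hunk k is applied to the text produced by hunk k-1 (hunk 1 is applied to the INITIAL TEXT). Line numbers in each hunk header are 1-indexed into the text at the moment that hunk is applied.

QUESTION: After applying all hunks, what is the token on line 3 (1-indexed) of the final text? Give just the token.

Hunk 1: at line 1 remove [ryhsm,xoj,fsjv] add [erq] -> 6 lines: gpxf czv erq jmgnc uiqr gmx
Hunk 2: at line 2 remove [erq,jmgnc,uiqr] add [vdss,kuo] -> 5 lines: gpxf czv vdss kuo gmx
Hunk 3: at line 1 remove [vdss] add [jktpp] -> 5 lines: gpxf czv jktpp kuo gmx
Hunk 4: at line 1 remove [jktpp] add [rhv] -> 5 lines: gpxf czv rhv kuo gmx
Hunk 5: at line 1 remove [rhv] add [uhv] -> 5 lines: gpxf czv uhv kuo gmx
Hunk 6: at line 1 remove [czv,uhv,kuo] add [fjl] -> 3 lines: gpxf fjl gmx
Final line 3: gmx

Answer: gmx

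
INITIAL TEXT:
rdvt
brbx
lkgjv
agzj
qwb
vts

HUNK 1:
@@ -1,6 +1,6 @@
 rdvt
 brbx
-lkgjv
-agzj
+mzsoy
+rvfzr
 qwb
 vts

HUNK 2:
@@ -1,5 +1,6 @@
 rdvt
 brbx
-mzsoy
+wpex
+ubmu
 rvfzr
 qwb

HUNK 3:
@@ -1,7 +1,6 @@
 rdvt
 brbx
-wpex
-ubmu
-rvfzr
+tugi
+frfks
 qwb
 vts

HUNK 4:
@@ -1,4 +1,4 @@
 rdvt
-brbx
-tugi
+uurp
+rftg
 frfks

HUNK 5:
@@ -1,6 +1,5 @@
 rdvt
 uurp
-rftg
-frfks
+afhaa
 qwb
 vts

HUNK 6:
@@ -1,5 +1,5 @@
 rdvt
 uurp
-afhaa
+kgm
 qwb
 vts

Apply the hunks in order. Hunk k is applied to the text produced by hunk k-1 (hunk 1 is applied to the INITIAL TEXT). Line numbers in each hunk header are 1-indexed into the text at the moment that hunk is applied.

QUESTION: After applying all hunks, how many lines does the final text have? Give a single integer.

Answer: 5

Derivation:
Hunk 1: at line 1 remove [lkgjv,agzj] add [mzsoy,rvfzr] -> 6 lines: rdvt brbx mzsoy rvfzr qwb vts
Hunk 2: at line 1 remove [mzsoy] add [wpex,ubmu] -> 7 lines: rdvt brbx wpex ubmu rvfzr qwb vts
Hunk 3: at line 1 remove [wpex,ubmu,rvfzr] add [tugi,frfks] -> 6 lines: rdvt brbx tugi frfks qwb vts
Hunk 4: at line 1 remove [brbx,tugi] add [uurp,rftg] -> 6 lines: rdvt uurp rftg frfks qwb vts
Hunk 5: at line 1 remove [rftg,frfks] add [afhaa] -> 5 lines: rdvt uurp afhaa qwb vts
Hunk 6: at line 1 remove [afhaa] add [kgm] -> 5 lines: rdvt uurp kgm qwb vts
Final line count: 5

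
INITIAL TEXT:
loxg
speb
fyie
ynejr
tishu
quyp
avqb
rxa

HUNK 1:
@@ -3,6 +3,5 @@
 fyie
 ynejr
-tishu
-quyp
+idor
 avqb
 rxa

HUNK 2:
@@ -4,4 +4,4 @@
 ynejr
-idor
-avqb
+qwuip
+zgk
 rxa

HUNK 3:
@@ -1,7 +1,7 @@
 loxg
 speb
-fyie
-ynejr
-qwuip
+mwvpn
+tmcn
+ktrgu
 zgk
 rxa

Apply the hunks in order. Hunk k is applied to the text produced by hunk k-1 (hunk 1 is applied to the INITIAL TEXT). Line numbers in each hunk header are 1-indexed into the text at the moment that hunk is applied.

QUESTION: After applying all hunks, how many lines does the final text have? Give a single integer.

Hunk 1: at line 3 remove [tishu,quyp] add [idor] -> 7 lines: loxg speb fyie ynejr idor avqb rxa
Hunk 2: at line 4 remove [idor,avqb] add [qwuip,zgk] -> 7 lines: loxg speb fyie ynejr qwuip zgk rxa
Hunk 3: at line 1 remove [fyie,ynejr,qwuip] add [mwvpn,tmcn,ktrgu] -> 7 lines: loxg speb mwvpn tmcn ktrgu zgk rxa
Final line count: 7

Answer: 7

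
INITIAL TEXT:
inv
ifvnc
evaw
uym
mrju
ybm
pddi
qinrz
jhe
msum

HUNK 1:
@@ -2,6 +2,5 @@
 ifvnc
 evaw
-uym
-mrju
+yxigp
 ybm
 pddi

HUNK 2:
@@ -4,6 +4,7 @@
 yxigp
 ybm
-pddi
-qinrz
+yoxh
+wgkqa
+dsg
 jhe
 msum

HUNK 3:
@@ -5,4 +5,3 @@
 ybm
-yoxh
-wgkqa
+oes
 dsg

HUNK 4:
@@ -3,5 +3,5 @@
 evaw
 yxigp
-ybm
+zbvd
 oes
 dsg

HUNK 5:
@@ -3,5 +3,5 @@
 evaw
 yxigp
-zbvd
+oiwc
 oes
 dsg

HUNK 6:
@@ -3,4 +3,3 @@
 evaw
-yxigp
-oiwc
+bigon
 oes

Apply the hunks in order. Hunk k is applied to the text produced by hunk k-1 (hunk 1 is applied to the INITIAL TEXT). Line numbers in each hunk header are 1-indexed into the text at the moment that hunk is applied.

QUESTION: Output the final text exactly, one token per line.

Hunk 1: at line 2 remove [uym,mrju] add [yxigp] -> 9 lines: inv ifvnc evaw yxigp ybm pddi qinrz jhe msum
Hunk 2: at line 4 remove [pddi,qinrz] add [yoxh,wgkqa,dsg] -> 10 lines: inv ifvnc evaw yxigp ybm yoxh wgkqa dsg jhe msum
Hunk 3: at line 5 remove [yoxh,wgkqa] add [oes] -> 9 lines: inv ifvnc evaw yxigp ybm oes dsg jhe msum
Hunk 4: at line 3 remove [ybm] add [zbvd] -> 9 lines: inv ifvnc evaw yxigp zbvd oes dsg jhe msum
Hunk 5: at line 3 remove [zbvd] add [oiwc] -> 9 lines: inv ifvnc evaw yxigp oiwc oes dsg jhe msum
Hunk 6: at line 3 remove [yxigp,oiwc] add [bigon] -> 8 lines: inv ifvnc evaw bigon oes dsg jhe msum

Answer: inv
ifvnc
evaw
bigon
oes
dsg
jhe
msum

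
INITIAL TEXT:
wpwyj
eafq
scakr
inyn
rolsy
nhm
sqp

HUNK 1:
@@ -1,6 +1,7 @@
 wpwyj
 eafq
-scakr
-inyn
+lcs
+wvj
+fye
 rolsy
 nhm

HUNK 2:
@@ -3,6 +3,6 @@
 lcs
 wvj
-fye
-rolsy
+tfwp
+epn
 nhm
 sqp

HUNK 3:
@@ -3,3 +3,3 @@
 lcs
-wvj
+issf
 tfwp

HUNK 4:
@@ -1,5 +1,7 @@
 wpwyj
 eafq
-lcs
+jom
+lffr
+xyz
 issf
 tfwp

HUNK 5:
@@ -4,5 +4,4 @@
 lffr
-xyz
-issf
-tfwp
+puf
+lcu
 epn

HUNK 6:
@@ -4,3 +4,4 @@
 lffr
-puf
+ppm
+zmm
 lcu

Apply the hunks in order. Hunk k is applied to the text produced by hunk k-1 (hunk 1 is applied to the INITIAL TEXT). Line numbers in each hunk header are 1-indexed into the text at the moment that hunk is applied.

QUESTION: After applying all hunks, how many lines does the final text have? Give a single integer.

Answer: 10

Derivation:
Hunk 1: at line 1 remove [scakr,inyn] add [lcs,wvj,fye] -> 8 lines: wpwyj eafq lcs wvj fye rolsy nhm sqp
Hunk 2: at line 3 remove [fye,rolsy] add [tfwp,epn] -> 8 lines: wpwyj eafq lcs wvj tfwp epn nhm sqp
Hunk 3: at line 3 remove [wvj] add [issf] -> 8 lines: wpwyj eafq lcs issf tfwp epn nhm sqp
Hunk 4: at line 1 remove [lcs] add [jom,lffr,xyz] -> 10 lines: wpwyj eafq jom lffr xyz issf tfwp epn nhm sqp
Hunk 5: at line 4 remove [xyz,issf,tfwp] add [puf,lcu] -> 9 lines: wpwyj eafq jom lffr puf lcu epn nhm sqp
Hunk 6: at line 4 remove [puf] add [ppm,zmm] -> 10 lines: wpwyj eafq jom lffr ppm zmm lcu epn nhm sqp
Final line count: 10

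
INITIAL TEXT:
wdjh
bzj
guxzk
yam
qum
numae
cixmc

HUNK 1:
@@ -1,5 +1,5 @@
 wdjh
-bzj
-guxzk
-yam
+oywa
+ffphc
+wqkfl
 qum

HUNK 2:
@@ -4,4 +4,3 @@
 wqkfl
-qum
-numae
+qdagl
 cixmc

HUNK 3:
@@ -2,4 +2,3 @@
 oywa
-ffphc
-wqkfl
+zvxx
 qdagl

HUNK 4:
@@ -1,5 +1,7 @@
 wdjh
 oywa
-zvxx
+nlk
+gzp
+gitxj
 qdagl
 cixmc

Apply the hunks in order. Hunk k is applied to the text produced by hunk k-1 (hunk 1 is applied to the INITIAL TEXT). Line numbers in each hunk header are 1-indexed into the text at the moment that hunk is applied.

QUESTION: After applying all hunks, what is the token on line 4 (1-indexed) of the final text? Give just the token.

Answer: gzp

Derivation:
Hunk 1: at line 1 remove [bzj,guxzk,yam] add [oywa,ffphc,wqkfl] -> 7 lines: wdjh oywa ffphc wqkfl qum numae cixmc
Hunk 2: at line 4 remove [qum,numae] add [qdagl] -> 6 lines: wdjh oywa ffphc wqkfl qdagl cixmc
Hunk 3: at line 2 remove [ffphc,wqkfl] add [zvxx] -> 5 lines: wdjh oywa zvxx qdagl cixmc
Hunk 4: at line 1 remove [zvxx] add [nlk,gzp,gitxj] -> 7 lines: wdjh oywa nlk gzp gitxj qdagl cixmc
Final line 4: gzp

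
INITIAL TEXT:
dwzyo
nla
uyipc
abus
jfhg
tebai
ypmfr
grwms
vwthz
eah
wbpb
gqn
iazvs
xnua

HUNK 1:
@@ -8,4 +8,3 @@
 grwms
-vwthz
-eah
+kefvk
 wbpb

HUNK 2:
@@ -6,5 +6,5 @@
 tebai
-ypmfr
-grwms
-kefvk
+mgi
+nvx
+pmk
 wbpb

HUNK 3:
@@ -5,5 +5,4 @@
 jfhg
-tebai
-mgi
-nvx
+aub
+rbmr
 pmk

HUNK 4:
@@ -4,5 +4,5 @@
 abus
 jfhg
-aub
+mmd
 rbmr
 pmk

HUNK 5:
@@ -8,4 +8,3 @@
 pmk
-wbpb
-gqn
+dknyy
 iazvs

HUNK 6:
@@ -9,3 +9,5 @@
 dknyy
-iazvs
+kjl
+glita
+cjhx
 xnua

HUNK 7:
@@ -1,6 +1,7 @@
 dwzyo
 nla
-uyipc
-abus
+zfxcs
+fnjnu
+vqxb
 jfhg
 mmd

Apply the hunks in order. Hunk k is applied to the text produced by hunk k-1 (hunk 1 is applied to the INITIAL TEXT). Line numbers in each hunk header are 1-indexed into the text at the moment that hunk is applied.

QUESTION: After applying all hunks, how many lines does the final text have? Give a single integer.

Answer: 14

Derivation:
Hunk 1: at line 8 remove [vwthz,eah] add [kefvk] -> 13 lines: dwzyo nla uyipc abus jfhg tebai ypmfr grwms kefvk wbpb gqn iazvs xnua
Hunk 2: at line 6 remove [ypmfr,grwms,kefvk] add [mgi,nvx,pmk] -> 13 lines: dwzyo nla uyipc abus jfhg tebai mgi nvx pmk wbpb gqn iazvs xnua
Hunk 3: at line 5 remove [tebai,mgi,nvx] add [aub,rbmr] -> 12 lines: dwzyo nla uyipc abus jfhg aub rbmr pmk wbpb gqn iazvs xnua
Hunk 4: at line 4 remove [aub] add [mmd] -> 12 lines: dwzyo nla uyipc abus jfhg mmd rbmr pmk wbpb gqn iazvs xnua
Hunk 5: at line 8 remove [wbpb,gqn] add [dknyy] -> 11 lines: dwzyo nla uyipc abus jfhg mmd rbmr pmk dknyy iazvs xnua
Hunk 6: at line 9 remove [iazvs] add [kjl,glita,cjhx] -> 13 lines: dwzyo nla uyipc abus jfhg mmd rbmr pmk dknyy kjl glita cjhx xnua
Hunk 7: at line 1 remove [uyipc,abus] add [zfxcs,fnjnu,vqxb] -> 14 lines: dwzyo nla zfxcs fnjnu vqxb jfhg mmd rbmr pmk dknyy kjl glita cjhx xnua
Final line count: 14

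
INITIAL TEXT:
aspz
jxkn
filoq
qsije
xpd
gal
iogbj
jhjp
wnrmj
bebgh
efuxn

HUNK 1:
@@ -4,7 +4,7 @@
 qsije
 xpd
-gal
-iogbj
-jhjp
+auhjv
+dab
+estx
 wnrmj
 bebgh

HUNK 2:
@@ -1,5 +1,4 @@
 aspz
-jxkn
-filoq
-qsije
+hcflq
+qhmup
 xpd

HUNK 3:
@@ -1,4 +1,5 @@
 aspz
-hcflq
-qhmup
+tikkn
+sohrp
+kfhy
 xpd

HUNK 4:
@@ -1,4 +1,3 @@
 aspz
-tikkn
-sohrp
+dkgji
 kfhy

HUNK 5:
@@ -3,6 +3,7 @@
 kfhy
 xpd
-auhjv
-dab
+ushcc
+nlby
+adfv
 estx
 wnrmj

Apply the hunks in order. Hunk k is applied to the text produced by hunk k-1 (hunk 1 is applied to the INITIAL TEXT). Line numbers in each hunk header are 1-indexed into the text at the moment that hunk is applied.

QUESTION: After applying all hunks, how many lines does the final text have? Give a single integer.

Answer: 11

Derivation:
Hunk 1: at line 4 remove [gal,iogbj,jhjp] add [auhjv,dab,estx] -> 11 lines: aspz jxkn filoq qsije xpd auhjv dab estx wnrmj bebgh efuxn
Hunk 2: at line 1 remove [jxkn,filoq,qsije] add [hcflq,qhmup] -> 10 lines: aspz hcflq qhmup xpd auhjv dab estx wnrmj bebgh efuxn
Hunk 3: at line 1 remove [hcflq,qhmup] add [tikkn,sohrp,kfhy] -> 11 lines: aspz tikkn sohrp kfhy xpd auhjv dab estx wnrmj bebgh efuxn
Hunk 4: at line 1 remove [tikkn,sohrp] add [dkgji] -> 10 lines: aspz dkgji kfhy xpd auhjv dab estx wnrmj bebgh efuxn
Hunk 5: at line 3 remove [auhjv,dab] add [ushcc,nlby,adfv] -> 11 lines: aspz dkgji kfhy xpd ushcc nlby adfv estx wnrmj bebgh efuxn
Final line count: 11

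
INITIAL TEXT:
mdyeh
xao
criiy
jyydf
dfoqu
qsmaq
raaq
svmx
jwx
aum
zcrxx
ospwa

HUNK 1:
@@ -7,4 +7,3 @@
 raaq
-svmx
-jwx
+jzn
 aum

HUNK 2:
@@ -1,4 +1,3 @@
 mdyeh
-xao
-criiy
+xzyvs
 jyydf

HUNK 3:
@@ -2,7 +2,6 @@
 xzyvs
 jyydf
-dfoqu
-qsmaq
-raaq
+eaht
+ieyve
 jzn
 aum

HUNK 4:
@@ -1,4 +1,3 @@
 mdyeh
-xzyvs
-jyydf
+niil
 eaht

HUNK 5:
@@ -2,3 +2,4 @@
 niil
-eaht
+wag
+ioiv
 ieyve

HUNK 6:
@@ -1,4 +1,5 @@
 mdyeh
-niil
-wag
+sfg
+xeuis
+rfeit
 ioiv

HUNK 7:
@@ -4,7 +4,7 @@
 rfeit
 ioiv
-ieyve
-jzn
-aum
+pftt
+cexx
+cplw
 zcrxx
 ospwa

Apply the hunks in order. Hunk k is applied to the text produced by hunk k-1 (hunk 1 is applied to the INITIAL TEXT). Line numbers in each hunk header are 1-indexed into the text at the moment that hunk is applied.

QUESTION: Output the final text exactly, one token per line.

Hunk 1: at line 7 remove [svmx,jwx] add [jzn] -> 11 lines: mdyeh xao criiy jyydf dfoqu qsmaq raaq jzn aum zcrxx ospwa
Hunk 2: at line 1 remove [xao,criiy] add [xzyvs] -> 10 lines: mdyeh xzyvs jyydf dfoqu qsmaq raaq jzn aum zcrxx ospwa
Hunk 3: at line 2 remove [dfoqu,qsmaq,raaq] add [eaht,ieyve] -> 9 lines: mdyeh xzyvs jyydf eaht ieyve jzn aum zcrxx ospwa
Hunk 4: at line 1 remove [xzyvs,jyydf] add [niil] -> 8 lines: mdyeh niil eaht ieyve jzn aum zcrxx ospwa
Hunk 5: at line 2 remove [eaht] add [wag,ioiv] -> 9 lines: mdyeh niil wag ioiv ieyve jzn aum zcrxx ospwa
Hunk 6: at line 1 remove [niil,wag] add [sfg,xeuis,rfeit] -> 10 lines: mdyeh sfg xeuis rfeit ioiv ieyve jzn aum zcrxx ospwa
Hunk 7: at line 4 remove [ieyve,jzn,aum] add [pftt,cexx,cplw] -> 10 lines: mdyeh sfg xeuis rfeit ioiv pftt cexx cplw zcrxx ospwa

Answer: mdyeh
sfg
xeuis
rfeit
ioiv
pftt
cexx
cplw
zcrxx
ospwa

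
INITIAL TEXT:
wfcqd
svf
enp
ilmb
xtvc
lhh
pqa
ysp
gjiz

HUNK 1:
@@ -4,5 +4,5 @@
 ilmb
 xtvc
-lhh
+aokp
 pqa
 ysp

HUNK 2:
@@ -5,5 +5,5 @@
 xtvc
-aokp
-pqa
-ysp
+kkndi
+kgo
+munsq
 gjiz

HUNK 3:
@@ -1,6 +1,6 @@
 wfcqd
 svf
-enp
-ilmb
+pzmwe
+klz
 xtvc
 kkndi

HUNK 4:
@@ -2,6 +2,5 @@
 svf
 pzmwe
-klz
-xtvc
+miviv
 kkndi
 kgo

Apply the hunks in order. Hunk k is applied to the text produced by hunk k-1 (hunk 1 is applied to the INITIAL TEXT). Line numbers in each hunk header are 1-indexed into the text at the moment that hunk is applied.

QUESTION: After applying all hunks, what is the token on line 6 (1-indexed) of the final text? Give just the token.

Hunk 1: at line 4 remove [lhh] add [aokp] -> 9 lines: wfcqd svf enp ilmb xtvc aokp pqa ysp gjiz
Hunk 2: at line 5 remove [aokp,pqa,ysp] add [kkndi,kgo,munsq] -> 9 lines: wfcqd svf enp ilmb xtvc kkndi kgo munsq gjiz
Hunk 3: at line 1 remove [enp,ilmb] add [pzmwe,klz] -> 9 lines: wfcqd svf pzmwe klz xtvc kkndi kgo munsq gjiz
Hunk 4: at line 2 remove [klz,xtvc] add [miviv] -> 8 lines: wfcqd svf pzmwe miviv kkndi kgo munsq gjiz
Final line 6: kgo

Answer: kgo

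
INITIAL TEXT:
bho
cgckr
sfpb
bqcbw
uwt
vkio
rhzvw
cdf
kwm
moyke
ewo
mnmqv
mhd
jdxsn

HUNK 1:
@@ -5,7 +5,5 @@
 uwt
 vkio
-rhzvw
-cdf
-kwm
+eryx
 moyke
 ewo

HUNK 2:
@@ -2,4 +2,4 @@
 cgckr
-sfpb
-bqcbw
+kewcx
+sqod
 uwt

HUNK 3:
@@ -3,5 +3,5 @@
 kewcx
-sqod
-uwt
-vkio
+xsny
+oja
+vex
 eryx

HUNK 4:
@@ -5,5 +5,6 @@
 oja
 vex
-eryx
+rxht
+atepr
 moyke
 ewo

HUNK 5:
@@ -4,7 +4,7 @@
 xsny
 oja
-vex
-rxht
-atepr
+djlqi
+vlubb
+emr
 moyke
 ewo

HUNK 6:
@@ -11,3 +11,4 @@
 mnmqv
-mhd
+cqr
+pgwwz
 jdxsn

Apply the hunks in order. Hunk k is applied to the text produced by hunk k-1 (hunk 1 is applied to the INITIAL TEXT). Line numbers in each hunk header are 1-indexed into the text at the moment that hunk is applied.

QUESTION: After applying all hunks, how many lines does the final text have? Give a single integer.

Answer: 14

Derivation:
Hunk 1: at line 5 remove [rhzvw,cdf,kwm] add [eryx] -> 12 lines: bho cgckr sfpb bqcbw uwt vkio eryx moyke ewo mnmqv mhd jdxsn
Hunk 2: at line 2 remove [sfpb,bqcbw] add [kewcx,sqod] -> 12 lines: bho cgckr kewcx sqod uwt vkio eryx moyke ewo mnmqv mhd jdxsn
Hunk 3: at line 3 remove [sqod,uwt,vkio] add [xsny,oja,vex] -> 12 lines: bho cgckr kewcx xsny oja vex eryx moyke ewo mnmqv mhd jdxsn
Hunk 4: at line 5 remove [eryx] add [rxht,atepr] -> 13 lines: bho cgckr kewcx xsny oja vex rxht atepr moyke ewo mnmqv mhd jdxsn
Hunk 5: at line 4 remove [vex,rxht,atepr] add [djlqi,vlubb,emr] -> 13 lines: bho cgckr kewcx xsny oja djlqi vlubb emr moyke ewo mnmqv mhd jdxsn
Hunk 6: at line 11 remove [mhd] add [cqr,pgwwz] -> 14 lines: bho cgckr kewcx xsny oja djlqi vlubb emr moyke ewo mnmqv cqr pgwwz jdxsn
Final line count: 14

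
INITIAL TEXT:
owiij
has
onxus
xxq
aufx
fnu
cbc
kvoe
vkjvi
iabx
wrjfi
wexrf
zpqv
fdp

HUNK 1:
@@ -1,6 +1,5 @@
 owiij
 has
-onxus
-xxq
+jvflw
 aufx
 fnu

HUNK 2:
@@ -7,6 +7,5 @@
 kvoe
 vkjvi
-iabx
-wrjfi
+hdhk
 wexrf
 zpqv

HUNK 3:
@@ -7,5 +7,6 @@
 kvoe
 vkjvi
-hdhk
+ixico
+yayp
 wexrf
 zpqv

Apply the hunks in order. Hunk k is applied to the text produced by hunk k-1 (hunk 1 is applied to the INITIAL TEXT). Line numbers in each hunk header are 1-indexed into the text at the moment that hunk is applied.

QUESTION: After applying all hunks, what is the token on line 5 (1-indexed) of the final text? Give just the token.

Hunk 1: at line 1 remove [onxus,xxq] add [jvflw] -> 13 lines: owiij has jvflw aufx fnu cbc kvoe vkjvi iabx wrjfi wexrf zpqv fdp
Hunk 2: at line 7 remove [iabx,wrjfi] add [hdhk] -> 12 lines: owiij has jvflw aufx fnu cbc kvoe vkjvi hdhk wexrf zpqv fdp
Hunk 3: at line 7 remove [hdhk] add [ixico,yayp] -> 13 lines: owiij has jvflw aufx fnu cbc kvoe vkjvi ixico yayp wexrf zpqv fdp
Final line 5: fnu

Answer: fnu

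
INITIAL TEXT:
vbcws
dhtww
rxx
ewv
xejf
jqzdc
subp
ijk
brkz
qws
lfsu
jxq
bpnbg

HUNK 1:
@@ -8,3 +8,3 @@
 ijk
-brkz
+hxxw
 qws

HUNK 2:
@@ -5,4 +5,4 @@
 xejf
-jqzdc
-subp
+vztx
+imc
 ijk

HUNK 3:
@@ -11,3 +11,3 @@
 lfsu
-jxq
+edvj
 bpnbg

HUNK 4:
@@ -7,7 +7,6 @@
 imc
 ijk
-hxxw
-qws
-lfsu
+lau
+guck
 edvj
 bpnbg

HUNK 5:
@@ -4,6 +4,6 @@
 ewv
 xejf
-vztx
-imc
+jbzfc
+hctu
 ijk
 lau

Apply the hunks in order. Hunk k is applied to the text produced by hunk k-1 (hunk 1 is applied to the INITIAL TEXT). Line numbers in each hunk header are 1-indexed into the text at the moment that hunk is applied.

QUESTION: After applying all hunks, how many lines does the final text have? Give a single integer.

Hunk 1: at line 8 remove [brkz] add [hxxw] -> 13 lines: vbcws dhtww rxx ewv xejf jqzdc subp ijk hxxw qws lfsu jxq bpnbg
Hunk 2: at line 5 remove [jqzdc,subp] add [vztx,imc] -> 13 lines: vbcws dhtww rxx ewv xejf vztx imc ijk hxxw qws lfsu jxq bpnbg
Hunk 3: at line 11 remove [jxq] add [edvj] -> 13 lines: vbcws dhtww rxx ewv xejf vztx imc ijk hxxw qws lfsu edvj bpnbg
Hunk 4: at line 7 remove [hxxw,qws,lfsu] add [lau,guck] -> 12 lines: vbcws dhtww rxx ewv xejf vztx imc ijk lau guck edvj bpnbg
Hunk 5: at line 4 remove [vztx,imc] add [jbzfc,hctu] -> 12 lines: vbcws dhtww rxx ewv xejf jbzfc hctu ijk lau guck edvj bpnbg
Final line count: 12

Answer: 12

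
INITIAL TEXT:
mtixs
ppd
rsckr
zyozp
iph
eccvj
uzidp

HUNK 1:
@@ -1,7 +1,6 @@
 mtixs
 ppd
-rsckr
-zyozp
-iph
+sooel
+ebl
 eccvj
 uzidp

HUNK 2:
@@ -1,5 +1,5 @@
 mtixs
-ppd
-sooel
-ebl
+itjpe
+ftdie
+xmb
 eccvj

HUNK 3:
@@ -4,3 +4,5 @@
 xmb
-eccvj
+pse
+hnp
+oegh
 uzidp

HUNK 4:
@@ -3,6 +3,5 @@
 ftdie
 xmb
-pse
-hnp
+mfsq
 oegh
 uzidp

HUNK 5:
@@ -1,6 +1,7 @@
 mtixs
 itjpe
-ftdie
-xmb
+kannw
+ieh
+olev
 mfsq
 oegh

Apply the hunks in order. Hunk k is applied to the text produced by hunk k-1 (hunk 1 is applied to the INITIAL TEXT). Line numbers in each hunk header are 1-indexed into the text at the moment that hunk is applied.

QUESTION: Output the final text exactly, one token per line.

Answer: mtixs
itjpe
kannw
ieh
olev
mfsq
oegh
uzidp

Derivation:
Hunk 1: at line 1 remove [rsckr,zyozp,iph] add [sooel,ebl] -> 6 lines: mtixs ppd sooel ebl eccvj uzidp
Hunk 2: at line 1 remove [ppd,sooel,ebl] add [itjpe,ftdie,xmb] -> 6 lines: mtixs itjpe ftdie xmb eccvj uzidp
Hunk 3: at line 4 remove [eccvj] add [pse,hnp,oegh] -> 8 lines: mtixs itjpe ftdie xmb pse hnp oegh uzidp
Hunk 4: at line 3 remove [pse,hnp] add [mfsq] -> 7 lines: mtixs itjpe ftdie xmb mfsq oegh uzidp
Hunk 5: at line 1 remove [ftdie,xmb] add [kannw,ieh,olev] -> 8 lines: mtixs itjpe kannw ieh olev mfsq oegh uzidp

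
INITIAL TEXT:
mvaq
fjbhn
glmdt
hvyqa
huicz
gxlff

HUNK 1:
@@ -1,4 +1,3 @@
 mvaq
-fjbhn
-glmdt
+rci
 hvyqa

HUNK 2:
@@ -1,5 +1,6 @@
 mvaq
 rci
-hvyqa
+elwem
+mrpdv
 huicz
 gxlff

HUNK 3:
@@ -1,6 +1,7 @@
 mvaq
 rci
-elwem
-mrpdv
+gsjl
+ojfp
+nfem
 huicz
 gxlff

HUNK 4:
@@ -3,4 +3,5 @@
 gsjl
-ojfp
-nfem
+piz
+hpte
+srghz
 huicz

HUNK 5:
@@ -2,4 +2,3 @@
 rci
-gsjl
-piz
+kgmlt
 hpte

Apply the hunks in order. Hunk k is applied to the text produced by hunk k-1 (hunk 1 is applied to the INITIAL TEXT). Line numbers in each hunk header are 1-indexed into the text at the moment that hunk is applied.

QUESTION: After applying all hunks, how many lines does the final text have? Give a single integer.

Hunk 1: at line 1 remove [fjbhn,glmdt] add [rci] -> 5 lines: mvaq rci hvyqa huicz gxlff
Hunk 2: at line 1 remove [hvyqa] add [elwem,mrpdv] -> 6 lines: mvaq rci elwem mrpdv huicz gxlff
Hunk 3: at line 1 remove [elwem,mrpdv] add [gsjl,ojfp,nfem] -> 7 lines: mvaq rci gsjl ojfp nfem huicz gxlff
Hunk 4: at line 3 remove [ojfp,nfem] add [piz,hpte,srghz] -> 8 lines: mvaq rci gsjl piz hpte srghz huicz gxlff
Hunk 5: at line 2 remove [gsjl,piz] add [kgmlt] -> 7 lines: mvaq rci kgmlt hpte srghz huicz gxlff
Final line count: 7

Answer: 7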